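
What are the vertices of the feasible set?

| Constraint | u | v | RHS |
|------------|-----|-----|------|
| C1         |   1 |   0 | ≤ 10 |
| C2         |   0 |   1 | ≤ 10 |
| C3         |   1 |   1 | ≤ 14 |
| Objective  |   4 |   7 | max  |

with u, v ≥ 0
Each vertex is the intersection of two constraint boundaries that also satisfies all remaining constraints:
  u = 0 and v = 0 → (0, 0)
  u = 10 and v = 0 → (10, 0)
  u = 10 and u + v = 14 → (10, 4)
  v = 10 and u + v = 14 → (4, 10)
  v = 10 and u = 0 → (0, 10)

Vertices: (0, 0), (10, 0), (10, 4), (4, 10), (0, 10)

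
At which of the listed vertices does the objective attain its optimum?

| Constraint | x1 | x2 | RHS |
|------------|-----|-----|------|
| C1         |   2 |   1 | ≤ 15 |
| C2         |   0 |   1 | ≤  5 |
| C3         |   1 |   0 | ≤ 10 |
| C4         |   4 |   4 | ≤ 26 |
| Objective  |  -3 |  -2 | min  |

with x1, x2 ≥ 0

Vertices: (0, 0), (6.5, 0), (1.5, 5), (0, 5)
(6.5, 0) with z = -19.5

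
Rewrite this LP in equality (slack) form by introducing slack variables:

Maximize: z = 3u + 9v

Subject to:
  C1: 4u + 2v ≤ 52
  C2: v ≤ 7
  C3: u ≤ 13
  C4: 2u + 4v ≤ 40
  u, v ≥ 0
max z = 3u + 9v

s.t.
  4u + 2v + s1 = 52
  v + s2 = 7
  u + s3 = 13
  2u + 4v + s4 = 40
  u, v, s1, s2, s3, s4 ≥ 0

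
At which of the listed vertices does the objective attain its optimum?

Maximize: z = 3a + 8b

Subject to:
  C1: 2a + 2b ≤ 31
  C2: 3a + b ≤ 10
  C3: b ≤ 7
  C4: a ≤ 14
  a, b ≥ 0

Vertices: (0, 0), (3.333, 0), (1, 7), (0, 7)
Evaluating z = 3a + 8b at each vertex:
  (0, 0): z = 0
  (3.333, 0): z = 10
  (1, 7): z = 59
  (0, 7): z = 56

The largest value is z = 59, attained at (1, 7).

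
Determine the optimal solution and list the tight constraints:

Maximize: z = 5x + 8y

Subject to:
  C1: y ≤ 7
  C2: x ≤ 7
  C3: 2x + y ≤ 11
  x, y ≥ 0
Optimal: x = 2, y = 7
Slack at optimum:
  C1: slack = 0 (binding)
  C2: slack = 5
  C3: slack = 0 (binding)
  x ≥ 0: x = 2
  y ≥ 0: y = 7
Binding constraints: C1, C3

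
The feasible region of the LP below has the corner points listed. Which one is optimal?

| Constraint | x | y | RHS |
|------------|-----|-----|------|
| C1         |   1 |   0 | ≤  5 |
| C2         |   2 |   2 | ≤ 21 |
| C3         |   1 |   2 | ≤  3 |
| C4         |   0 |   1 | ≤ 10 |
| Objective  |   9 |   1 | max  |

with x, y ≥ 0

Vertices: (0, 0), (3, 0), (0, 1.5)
Evaluating z = 9x + y at each vertex:
  (0, 0): z = 0
  (3, 0): z = 27
  (0, 1.5): z = 1.5

The largest value is z = 27, attained at (3, 0).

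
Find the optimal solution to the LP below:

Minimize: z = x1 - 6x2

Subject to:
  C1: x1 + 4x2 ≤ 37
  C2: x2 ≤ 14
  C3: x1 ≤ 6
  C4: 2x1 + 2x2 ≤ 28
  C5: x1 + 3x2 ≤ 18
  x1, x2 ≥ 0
Each vertex is the intersection of two constraint boundaries that also satisfies all remaining constraints:
  x1 = 0 and x2 = 0 → (0, 0)
  x1 = 6 and x2 = 0 → (6, 0)
  x1 = 6 and x1 + 3x2 = 18 → (6, 4)
  x1 + 3x2 = 18 and x1 = 0 → (0, 6)

Evaluating z = x1 - 6x2 at each vertex:
  (0, 0): z = 0
  (6, 0): z = 6
  (6, 4): z = -18
  (0, 6): z = -36

The minimum is at (0, 6) with z = -36.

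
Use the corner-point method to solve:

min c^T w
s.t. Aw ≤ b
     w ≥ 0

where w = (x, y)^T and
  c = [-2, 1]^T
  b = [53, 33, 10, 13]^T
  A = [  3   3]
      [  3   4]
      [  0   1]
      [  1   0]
Each vertex is the intersection of two constraint boundaries that also satisfies all remaining constraints:
  x = 0 and y = 0 → (0, 0)
  3x + 4y = 33 and y = 0 → (11, 0)
  3x + 4y = 33 and x = 0 → (0, 8.25)

Evaluating z = -2x + y at each vertex:
  (0, 0): z = 0
  (11, 0): z = -22
  (0, 8.25): z = 8.25

The minimum is at (11, 0) with z = -22.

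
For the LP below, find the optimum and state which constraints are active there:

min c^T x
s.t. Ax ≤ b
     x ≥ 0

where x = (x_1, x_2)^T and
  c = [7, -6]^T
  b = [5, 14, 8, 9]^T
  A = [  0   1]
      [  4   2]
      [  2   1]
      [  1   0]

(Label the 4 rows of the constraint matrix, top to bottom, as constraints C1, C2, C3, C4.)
Optimal: x_1 = 0, x_2 = 5
Binding: C1, x_1 ≥ 0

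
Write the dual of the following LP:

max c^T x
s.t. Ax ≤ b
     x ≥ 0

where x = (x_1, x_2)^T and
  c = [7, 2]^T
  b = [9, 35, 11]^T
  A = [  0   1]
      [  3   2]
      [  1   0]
Minimize: z = 9y1 + 35y2 + 11y3

Subject to:
  C1: -3y2 - y3 ≤ -7
  C2: -y1 - 2y2 ≤ -2
  y1, y2, y3 ≥ 0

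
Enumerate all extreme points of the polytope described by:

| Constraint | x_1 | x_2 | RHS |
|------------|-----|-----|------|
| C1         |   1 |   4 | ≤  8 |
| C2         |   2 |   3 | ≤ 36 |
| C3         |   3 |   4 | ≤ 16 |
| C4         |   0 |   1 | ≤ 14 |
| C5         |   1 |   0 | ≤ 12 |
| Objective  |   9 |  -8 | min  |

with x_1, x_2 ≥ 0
Each vertex is the intersection of two constraint boundaries that also satisfies all remaining constraints:
  x_1 = 0 and x_2 = 0 → (0, 0)
  3x_1 + 4x_2 = 16 and x_2 = 0 → (5.333, 0)
  x_1 + 4x_2 = 8 and 3x_1 + 4x_2 = 16 → (4, 1)
  x_1 + 4x_2 = 8 and x_1 = 0 → (0, 2)

Vertices: (0, 0), (5.333, 0), (4, 1), (0, 2)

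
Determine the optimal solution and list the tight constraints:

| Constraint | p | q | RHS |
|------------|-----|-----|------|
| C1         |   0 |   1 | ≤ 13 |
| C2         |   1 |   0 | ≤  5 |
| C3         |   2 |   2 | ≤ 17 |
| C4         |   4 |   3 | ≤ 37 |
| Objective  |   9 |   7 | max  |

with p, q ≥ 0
Optimal: p = 5, q = 3.5
Slack at optimum:
  C1: slack = 9.5
  C2: slack = 0 (binding)
  C3: slack = 0 (binding)
  C4: slack = 6.5
  p ≥ 0: p = 5
  q ≥ 0: q = 3.5
Binding constraints: C2, C3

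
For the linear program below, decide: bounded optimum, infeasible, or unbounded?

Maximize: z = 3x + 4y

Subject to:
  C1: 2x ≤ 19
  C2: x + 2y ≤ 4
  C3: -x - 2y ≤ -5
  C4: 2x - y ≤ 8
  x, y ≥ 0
C2 requires x + 2y ≤ 4, while C3 (-x - 2y ≤ -5) is equivalent to x + 2y ≥ 5. Together they would need 5 ≤ x + 2y ≤ 4, which is impossible since 5 > 4. No point satisfies all constraints.

The feasible region is empty; the LP is infeasible.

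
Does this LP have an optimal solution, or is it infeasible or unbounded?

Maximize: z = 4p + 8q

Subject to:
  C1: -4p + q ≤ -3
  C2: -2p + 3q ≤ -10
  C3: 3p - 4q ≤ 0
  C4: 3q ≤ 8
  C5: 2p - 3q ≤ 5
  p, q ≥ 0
C5 requires 2p - 3q ≤ 5, while C2 (-2p + 3q ≤ -10) is equivalent to 2p - 3q ≥ 10. Together they would need 10 ≤ 2p - 3q ≤ 5, which is impossible since 10 > 5. No point satisfies all constraints.

The feasible region is empty; the LP is infeasible.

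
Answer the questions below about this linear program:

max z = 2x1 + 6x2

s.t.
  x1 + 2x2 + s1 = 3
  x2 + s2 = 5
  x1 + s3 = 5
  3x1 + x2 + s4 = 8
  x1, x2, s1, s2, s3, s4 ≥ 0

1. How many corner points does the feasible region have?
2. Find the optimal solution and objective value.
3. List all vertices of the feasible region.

1. 4
2. x1 = 0, x2 = 1.5, z = 9
3. (0, 0), (2.667, 0), (2.6, 0.2), (0, 1.5)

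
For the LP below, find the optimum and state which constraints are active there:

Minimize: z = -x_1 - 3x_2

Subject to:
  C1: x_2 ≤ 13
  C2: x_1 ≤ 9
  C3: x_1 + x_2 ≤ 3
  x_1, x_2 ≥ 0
Optimal: x_1 = 0, x_2 = 3
Slack at optimum:
  C1: slack = 10
  C2: slack = 9
  C3: slack = 0 (binding)
  x_1 ≥ 0: x_1 = 0 (binding)
  x_2 ≥ 0: x_2 = 3
Binding constraints: C3, x_1 ≥ 0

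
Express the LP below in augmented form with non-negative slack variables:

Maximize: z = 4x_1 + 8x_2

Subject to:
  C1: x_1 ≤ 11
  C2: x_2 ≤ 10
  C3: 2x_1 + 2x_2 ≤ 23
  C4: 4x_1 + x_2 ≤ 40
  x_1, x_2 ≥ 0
max z = 4x_1 + 8x_2

s.t.
  x_1 + s1 = 11
  x_2 + s2 = 10
  2x_1 + 2x_2 + s3 = 23
  4x_1 + x_2 + s4 = 40
  x_1, x_2, s1, s2, s3, s4 ≥ 0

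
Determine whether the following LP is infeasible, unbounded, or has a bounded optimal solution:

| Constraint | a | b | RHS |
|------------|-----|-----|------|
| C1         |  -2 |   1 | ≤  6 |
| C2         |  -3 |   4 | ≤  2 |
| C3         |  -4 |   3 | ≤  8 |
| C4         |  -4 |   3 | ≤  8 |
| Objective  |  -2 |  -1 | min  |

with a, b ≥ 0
Feasible point: (0, 0) satisfies every constraint, so the LP is feasible.
Direction d = (1, 0): for each constraint row a, a·d ≤ 0 —
  (-2)(1) + (1)(0) = -2 ≤ 0
  (-3)(1) + (4)(0) = -3 ≤ 0
  (-4)(1) + (3)(0) = -4 ≤ 0
  (-4)(1) + (3)(0) = -4 ≤ 0
and d ≥ 0, so (0, 0) + t·d stays feasible for every t ≥ 0. Along this ray z = -2a - b changes by -2 per unit t, so z → −∞.

Unbounded: there is a feasible ray along which z → −∞.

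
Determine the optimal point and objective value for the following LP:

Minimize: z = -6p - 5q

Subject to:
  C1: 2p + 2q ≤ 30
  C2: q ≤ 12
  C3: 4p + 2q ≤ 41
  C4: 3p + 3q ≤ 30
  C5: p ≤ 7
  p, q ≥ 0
Each vertex is the intersection of two constraint boundaries that also satisfies all remaining constraints:
  p = 0 and q = 0 → (0, 0)
  p = 7 and q = 0 → (7, 0)
  3p + 3q = 30 and p = 7 → (7, 3)
  3p + 3q = 30 and p = 0 → (0, 10)

Evaluating z = -6p - 5q at each vertex:
  (0, 0): z = 0
  (7, 0): z = -42
  (7, 3): z = -57
  (0, 10): z = -50

The minimum is at (7, 3) with z = -57.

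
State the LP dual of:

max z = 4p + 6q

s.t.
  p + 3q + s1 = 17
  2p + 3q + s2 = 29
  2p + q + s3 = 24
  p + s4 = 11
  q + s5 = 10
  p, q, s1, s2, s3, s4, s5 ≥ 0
Minimize: z = 17y1 + 29y2 + 24y3 + 11y4 + 10y5

Subject to:
  C1: -y1 - 2y2 - 2y3 - y4 ≤ -4
  C2: -3y1 - 3y2 - y3 - y5 ≤ -6
  y1, y2, y3, y4, y5 ≥ 0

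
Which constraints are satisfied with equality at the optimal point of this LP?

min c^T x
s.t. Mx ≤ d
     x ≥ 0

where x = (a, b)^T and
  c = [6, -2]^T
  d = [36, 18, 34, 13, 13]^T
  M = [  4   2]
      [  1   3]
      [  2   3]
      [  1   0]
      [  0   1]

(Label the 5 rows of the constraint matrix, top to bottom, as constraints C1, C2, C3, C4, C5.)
Optimal: a = 0, b = 6
Binding: C2, a ≥ 0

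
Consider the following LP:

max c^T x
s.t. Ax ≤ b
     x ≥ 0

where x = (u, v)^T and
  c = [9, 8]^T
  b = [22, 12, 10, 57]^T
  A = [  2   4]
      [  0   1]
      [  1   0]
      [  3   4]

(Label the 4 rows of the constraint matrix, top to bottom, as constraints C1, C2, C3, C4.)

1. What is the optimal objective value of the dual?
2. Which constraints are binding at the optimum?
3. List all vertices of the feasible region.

1. 94 (by strong duality, equal to the primal optimum)
2. C1, C3
3. (0, 0), (10, 0), (10, 0.5), (0, 5.5)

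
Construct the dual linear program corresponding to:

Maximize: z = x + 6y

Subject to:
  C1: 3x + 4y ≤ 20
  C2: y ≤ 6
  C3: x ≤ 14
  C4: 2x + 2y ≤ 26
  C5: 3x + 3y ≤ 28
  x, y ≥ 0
Minimize: z = 20y1 + 6y2 + 14y3 + 26y4 + 28y5

Subject to:
  C1: -3y1 - y3 - 2y4 - 3y5 ≤ -1
  C2: -4y1 - y2 - 2y4 - 3y5 ≤ -6
  y1, y2, y3, y4, y5 ≥ 0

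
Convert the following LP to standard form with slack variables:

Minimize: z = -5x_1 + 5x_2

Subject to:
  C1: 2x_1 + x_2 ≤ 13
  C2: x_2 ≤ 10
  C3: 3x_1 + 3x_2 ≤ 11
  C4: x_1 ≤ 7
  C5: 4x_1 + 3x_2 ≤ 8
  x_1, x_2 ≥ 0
min z = -5x_1 + 5x_2

s.t.
  2x_1 + x_2 + s1 = 13
  x_2 + s2 = 10
  3x_1 + 3x_2 + s3 = 11
  x_1 + s4 = 7
  4x_1 + 3x_2 + s5 = 8
  x_1, x_2, s1, s2, s3, s4, s5 ≥ 0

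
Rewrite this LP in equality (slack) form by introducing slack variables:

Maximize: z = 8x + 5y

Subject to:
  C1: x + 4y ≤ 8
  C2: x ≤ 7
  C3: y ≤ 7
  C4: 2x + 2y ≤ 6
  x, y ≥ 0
max z = 8x + 5y

s.t.
  x + 4y + s1 = 8
  x + s2 = 7
  y + s3 = 7
  2x + 2y + s4 = 6
  x, y, s1, s2, s3, s4 ≥ 0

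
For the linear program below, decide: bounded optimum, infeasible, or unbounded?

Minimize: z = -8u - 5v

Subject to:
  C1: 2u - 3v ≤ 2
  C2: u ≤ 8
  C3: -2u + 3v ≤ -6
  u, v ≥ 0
C1 requires 2u - 3v ≤ 2, while C3 (-2u + 3v ≤ -6) is equivalent to 2u - 3v ≥ 6. Together they would need 6 ≤ 2u - 3v ≤ 2, which is impossible since 6 > 2. No point satisfies all constraints.

Infeasible — the constraint set is empty.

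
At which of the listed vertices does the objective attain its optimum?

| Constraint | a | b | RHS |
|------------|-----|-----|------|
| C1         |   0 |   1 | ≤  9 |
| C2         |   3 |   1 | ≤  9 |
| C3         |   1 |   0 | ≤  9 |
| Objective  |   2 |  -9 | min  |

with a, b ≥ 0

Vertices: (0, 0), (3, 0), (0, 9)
Evaluating z = 2a - 9b at each vertex:
  (0, 0): z = 0
  (3, 0): z = 6
  (0, 9): z = -81

The smallest value is z = -81, attained at (0, 9).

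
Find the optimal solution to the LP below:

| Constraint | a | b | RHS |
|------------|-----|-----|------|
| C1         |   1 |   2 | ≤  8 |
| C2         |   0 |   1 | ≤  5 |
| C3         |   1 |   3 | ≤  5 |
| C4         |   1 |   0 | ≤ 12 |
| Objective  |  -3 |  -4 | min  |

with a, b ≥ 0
Each vertex is the intersection of two constraint boundaries that also satisfies all remaining constraints:
  a = 0 and b = 0 → (0, 0)
  a + 3b = 5 and b = 0 → (5, 0)
  a + 3b = 5 and a = 0 → (0, 1.667)

Evaluating z = -3a - 4b at each vertex:
  (0, 0): z = 0
  (5, 0): z = -15
  (0, 1.667): z = -6.667

The minimum is at (5, 0) with z = -15.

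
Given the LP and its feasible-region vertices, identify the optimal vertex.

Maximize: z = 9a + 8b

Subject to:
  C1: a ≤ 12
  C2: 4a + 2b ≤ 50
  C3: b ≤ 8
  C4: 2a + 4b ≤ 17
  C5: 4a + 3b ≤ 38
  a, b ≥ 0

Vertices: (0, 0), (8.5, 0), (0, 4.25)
Evaluating z = 9a + 8b at each vertex:
  (0, 0): z = 0
  (8.5, 0): z = 76.5
  (0, 4.25): z = 34

The largest value is z = 76.5, attained at (8.5, 0).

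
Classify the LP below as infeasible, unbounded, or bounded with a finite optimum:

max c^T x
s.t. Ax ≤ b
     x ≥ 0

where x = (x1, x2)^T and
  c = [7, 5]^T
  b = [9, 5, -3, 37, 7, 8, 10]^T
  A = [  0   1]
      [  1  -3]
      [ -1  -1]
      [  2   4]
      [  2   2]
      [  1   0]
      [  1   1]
The point (3.5, 0) satisfies every constraint, so the LP is feasible; the constraints give x1 ≤ 8 and x2 ≤ 9, which with x1, x2 ≥ 0 keep the feasible region inside a bounded box. A feasible, bounded LP attains a finite optimum at a vertex.

The LP has an optimal solution: (3.5, 0) with z = 24.5.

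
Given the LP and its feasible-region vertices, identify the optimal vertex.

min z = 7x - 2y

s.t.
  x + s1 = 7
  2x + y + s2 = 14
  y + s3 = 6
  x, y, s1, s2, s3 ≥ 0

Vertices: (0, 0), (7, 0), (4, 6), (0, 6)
Evaluating z = 7x - 2y at each vertex:
  (0, 0): z = 0
  (7, 0): z = 49
  (4, 6): z = 16
  (0, 6): z = -12

The smallest value is z = -12, attained at (0, 6).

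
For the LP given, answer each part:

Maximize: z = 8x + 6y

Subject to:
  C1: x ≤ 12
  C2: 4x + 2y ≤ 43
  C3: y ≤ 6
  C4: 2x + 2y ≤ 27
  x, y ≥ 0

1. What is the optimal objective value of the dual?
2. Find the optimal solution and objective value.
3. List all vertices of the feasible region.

1. 97 (by strong duality, equal to the primal optimum)
2. x = 8, y = 5.5, z = 97
3. (0, 0), (10.75, 0), (8, 5.5), (7.5, 6), (0, 6)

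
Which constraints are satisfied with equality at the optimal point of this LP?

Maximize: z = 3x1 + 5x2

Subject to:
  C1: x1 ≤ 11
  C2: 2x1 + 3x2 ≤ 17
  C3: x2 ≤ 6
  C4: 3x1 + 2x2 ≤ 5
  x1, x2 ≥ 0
Optimal: x1 = 0, x2 = 2.5
Slack at optimum:
  C1: slack = 11
  C2: slack = 9.5
  C3: slack = 3.5
  C4: slack = 0 (binding)
  x1 ≥ 0: x1 = 0 (binding)
  x2 ≥ 0: x2 = 2.5
Binding constraints: C4, x1 ≥ 0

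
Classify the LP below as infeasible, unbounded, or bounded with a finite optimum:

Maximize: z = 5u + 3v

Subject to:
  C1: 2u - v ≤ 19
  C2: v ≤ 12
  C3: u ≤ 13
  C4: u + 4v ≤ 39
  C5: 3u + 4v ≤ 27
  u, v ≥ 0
The point (9, 0) satisfies every constraint, so the LP is feasible; the constraints give u ≤ 13 and v ≤ 12, which with u, v ≥ 0 keep the feasible region inside a bounded box. A feasible, bounded LP attains a finite optimum at a vertex.

Evaluating z = 5u + 3v at each vertex:
  (0, 0): z = 0
  (9, 0): z = 45
  (0, 6.75): z = 20.25

Bounded optimum: z* = 45 at (9, 0).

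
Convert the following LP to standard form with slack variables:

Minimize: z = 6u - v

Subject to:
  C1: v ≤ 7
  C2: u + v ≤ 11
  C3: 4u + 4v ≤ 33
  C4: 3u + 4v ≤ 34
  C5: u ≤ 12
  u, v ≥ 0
min z = 6u - v

s.t.
  v + s1 = 7
  u + v + s2 = 11
  4u + 4v + s3 = 33
  3u + 4v + s4 = 34
  u + s5 = 12
  u, v, s1, s2, s3, s4, s5 ≥ 0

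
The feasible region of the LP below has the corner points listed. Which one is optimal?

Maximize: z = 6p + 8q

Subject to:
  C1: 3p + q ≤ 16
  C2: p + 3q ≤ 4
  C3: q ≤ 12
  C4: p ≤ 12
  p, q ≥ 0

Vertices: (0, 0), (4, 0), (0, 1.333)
(4, 0) with z = 24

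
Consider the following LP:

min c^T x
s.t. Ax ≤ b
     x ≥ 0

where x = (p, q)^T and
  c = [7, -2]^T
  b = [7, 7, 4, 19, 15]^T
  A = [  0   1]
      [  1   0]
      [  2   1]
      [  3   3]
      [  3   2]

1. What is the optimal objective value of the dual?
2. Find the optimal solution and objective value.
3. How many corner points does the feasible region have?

1. -8 (by strong duality, equal to the primal optimum)
2. p = 0, q = 4, z = -8
3. 3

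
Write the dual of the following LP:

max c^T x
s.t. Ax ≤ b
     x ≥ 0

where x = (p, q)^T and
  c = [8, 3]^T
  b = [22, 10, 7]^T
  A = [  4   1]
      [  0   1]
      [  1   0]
Minimize: z = 22y1 + 10y2 + 7y3

Subject to:
  C1: -4y1 - y3 ≤ -8
  C2: -y1 - y2 ≤ -3
  y1, y2, y3 ≥ 0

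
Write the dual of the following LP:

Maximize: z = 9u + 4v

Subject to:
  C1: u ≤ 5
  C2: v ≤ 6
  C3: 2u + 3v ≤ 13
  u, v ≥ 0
Minimize: z = 5y1 + 6y2 + 13y3

Subject to:
  C1: -y1 - 2y3 ≤ -9
  C2: -y2 - 3y3 ≤ -4
  y1, y2, y3 ≥ 0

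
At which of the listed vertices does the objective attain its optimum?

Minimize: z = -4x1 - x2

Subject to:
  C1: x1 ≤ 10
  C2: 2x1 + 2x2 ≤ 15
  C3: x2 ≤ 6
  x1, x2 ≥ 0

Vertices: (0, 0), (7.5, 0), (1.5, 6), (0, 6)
Evaluating z = -4x1 - x2 at each vertex:
  (0, 0): z = 0
  (7.5, 0): z = -30
  (1.5, 6): z = -12
  (0, 6): z = -6

The smallest value is z = -30, attained at (7.5, 0).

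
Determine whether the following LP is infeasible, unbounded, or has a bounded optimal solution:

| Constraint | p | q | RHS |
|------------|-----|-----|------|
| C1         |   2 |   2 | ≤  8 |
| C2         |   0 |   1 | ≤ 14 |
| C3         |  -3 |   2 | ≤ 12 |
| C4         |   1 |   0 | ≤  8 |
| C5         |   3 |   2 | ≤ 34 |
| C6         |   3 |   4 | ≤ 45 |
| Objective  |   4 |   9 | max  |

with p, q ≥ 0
The point (0, 4) satisfies every constraint, so the LP is feasible; the constraints give p ≤ 8 and q ≤ 14, which with p, q ≥ 0 keep the feasible region inside a bounded box. A feasible, bounded LP attains a finite optimum at a vertex.

Evaluating z = 4p + 9q at each vertex:
  (0, 0): z = 0
  (4, 0): z = 16
  (0, 4): z = 36

The LP has an optimal solution: (0, 4) with z = 36.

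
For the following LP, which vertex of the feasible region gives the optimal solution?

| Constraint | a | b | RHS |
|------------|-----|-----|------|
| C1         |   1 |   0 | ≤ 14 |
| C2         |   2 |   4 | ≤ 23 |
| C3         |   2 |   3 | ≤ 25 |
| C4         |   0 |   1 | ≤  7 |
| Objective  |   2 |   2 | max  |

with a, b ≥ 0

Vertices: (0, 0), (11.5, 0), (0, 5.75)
Evaluating z = 2a + 2b at each vertex:
  (0, 0): z = 0
  (11.5, 0): z = 23
  (0, 5.75): z = 11.5

The largest value is z = 23, attained at (11.5, 0).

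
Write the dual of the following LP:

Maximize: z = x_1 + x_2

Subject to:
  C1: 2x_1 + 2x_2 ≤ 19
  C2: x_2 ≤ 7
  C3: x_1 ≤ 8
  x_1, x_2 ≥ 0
Minimize: z = 19y1 + 7y2 + 8y3

Subject to:
  C1: -2y1 - y3 ≤ -1
  C2: -2y1 - y2 ≤ -1
  y1, y2, y3 ≥ 0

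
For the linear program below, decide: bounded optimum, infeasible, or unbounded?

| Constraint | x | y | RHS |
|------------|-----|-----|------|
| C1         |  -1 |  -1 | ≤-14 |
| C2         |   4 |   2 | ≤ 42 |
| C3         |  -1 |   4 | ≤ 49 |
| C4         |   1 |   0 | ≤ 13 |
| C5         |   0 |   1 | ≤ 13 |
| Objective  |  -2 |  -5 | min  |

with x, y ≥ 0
The point (4, 13) satisfies every constraint, so the LP is feasible; the constraints give x ≤ 13 and y ≤ 13, which with x, y ≥ 0 keep the feasible region inside a bounded box. A feasible, bounded LP attains a finite optimum at a vertex.

Feasible with finite optimum z* = -73 at (4, 13).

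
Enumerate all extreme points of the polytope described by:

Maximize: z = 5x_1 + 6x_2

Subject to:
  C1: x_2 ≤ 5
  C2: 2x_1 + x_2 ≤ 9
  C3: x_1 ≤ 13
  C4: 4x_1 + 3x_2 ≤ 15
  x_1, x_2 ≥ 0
Each vertex is the intersection of two constraint boundaries that also satisfies all remaining constraints:
  x_1 = 0 and x_2 = 0 → (0, 0)
  4x_1 + 3x_2 = 15 and x_2 = 0 → (3.75, 0)
  x_2 = 5 and 4x_1 + 3x_2 = 15 → (0, 5)

Vertices: (0, 0), (3.75, 0), (0, 5)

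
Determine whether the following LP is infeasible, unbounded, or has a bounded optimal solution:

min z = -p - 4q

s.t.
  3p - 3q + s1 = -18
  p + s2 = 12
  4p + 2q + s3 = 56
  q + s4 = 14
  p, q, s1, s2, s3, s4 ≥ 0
The point (7, 14) satisfies every constraint, so the LP is feasible; the constraints give p ≤ 12 and q ≤ 14, which with p, q ≥ 0 keep the feasible region inside a bounded box. A feasible, bounded LP attains a finite optimum at a vertex.

Evaluating z = -p - 4q at each vertex:
  (0, 6): z = -24
  (7.333, 13.33): z = -60.67
  (7, 14): z = -63
  (0, 14): z = -56

Bounded optimum: z* = -63 at (7, 14).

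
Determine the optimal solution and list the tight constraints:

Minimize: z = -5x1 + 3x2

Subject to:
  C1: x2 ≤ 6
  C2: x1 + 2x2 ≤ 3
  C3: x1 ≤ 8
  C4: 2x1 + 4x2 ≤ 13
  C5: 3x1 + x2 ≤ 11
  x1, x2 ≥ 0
Optimal: x1 = 3, x2 = 0
Binding: C2, x2 ≥ 0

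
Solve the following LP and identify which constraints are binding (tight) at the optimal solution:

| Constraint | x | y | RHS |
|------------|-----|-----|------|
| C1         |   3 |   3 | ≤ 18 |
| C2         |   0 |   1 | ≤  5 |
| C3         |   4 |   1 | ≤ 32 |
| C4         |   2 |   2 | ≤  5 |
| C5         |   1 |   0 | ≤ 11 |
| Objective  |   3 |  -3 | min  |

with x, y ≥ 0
Optimal: x = 0, y = 2.5
Slack at optimum:
  C1: slack = 10.5
  C2: slack = 2.5
  C3: slack = 29.5
  C4: slack = 0 (binding)
  C5: slack = 11
  x ≥ 0: x = 0 (binding)
  y ≥ 0: y = 2.5
Binding constraints: C4, x ≥ 0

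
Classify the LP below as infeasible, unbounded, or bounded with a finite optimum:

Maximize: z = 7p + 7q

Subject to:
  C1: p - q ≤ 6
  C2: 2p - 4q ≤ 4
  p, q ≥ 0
Feasible point: (0, 0) satisfies every constraint, so the LP is feasible.
Direction d = (0, 1): for each constraint row a, a·d ≤ 0 —
  (1)(0) + (-1)(1) = -1 ≤ 0
  (2)(0) + (-4)(1) = -4 ≤ 0
and d ≥ 0, so (0, 0) + t·d stays feasible for every t ≥ 0. Along this ray z = 7p + 7q changes by 7 per unit t, so z → +∞.

Unbounded: there is a feasible ray along which z → +∞.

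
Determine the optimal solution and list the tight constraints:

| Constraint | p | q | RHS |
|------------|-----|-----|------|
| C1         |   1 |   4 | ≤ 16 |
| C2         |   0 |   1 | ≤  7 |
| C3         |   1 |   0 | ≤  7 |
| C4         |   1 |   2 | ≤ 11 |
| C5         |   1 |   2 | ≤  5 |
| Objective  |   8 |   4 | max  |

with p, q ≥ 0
Optimal: p = 5, q = 0
Binding: C5, q ≥ 0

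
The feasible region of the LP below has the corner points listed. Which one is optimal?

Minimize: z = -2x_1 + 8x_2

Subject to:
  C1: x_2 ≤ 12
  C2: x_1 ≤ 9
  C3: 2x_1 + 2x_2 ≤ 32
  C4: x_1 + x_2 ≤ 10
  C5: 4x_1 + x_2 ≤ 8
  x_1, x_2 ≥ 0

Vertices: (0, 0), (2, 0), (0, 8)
(2, 0) with z = -4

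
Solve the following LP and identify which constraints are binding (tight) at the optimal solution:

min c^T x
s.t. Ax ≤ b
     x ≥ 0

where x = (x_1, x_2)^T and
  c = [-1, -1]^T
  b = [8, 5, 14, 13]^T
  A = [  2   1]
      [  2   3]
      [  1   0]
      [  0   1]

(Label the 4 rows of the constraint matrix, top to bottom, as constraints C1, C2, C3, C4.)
Optimal: x_1 = 2.5, x_2 = 0
Binding: C2, x_2 ≥ 0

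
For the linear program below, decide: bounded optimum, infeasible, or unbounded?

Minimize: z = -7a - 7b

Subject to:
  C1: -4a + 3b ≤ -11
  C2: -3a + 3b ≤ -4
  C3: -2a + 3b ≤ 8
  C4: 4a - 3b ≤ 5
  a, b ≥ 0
C4 requires 4a - 3b ≤ 5, while C1 (-4a + 3b ≤ -11) is equivalent to 4a - 3b ≥ 11. Together they would need 11 ≤ 4a - 3b ≤ 5, which is impossible since 11 > 5. No point satisfies all constraints.

Infeasible — the constraint set is empty.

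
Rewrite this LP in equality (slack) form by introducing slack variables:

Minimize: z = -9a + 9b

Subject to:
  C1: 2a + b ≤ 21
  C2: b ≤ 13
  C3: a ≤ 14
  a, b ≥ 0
min z = -9a + 9b

s.t.
  2a + b + s1 = 21
  b + s2 = 13
  a + s3 = 14
  a, b, s1, s2, s3 ≥ 0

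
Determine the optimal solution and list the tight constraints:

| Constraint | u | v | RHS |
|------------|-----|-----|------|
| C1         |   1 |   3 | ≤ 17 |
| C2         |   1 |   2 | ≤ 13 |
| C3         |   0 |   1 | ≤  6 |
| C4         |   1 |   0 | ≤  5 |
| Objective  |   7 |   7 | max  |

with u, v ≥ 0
Optimal: u = 5, v = 4
Slack at optimum:
  C1: slack = 0 (binding)
  C2: slack = 0 (binding)
  C3: slack = 2
  C4: slack = 0 (binding)
  u ≥ 0: u = 5
  v ≥ 0: v = 4
Binding constraints: C1, C2, C4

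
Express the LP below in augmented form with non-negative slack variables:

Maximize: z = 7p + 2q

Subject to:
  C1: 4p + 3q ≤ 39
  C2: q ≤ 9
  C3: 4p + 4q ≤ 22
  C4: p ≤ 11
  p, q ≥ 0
max z = 7p + 2q

s.t.
  4p + 3q + s1 = 39
  q + s2 = 9
  4p + 4q + s3 = 22
  p + s4 = 11
  p, q, s1, s2, s3, s4 ≥ 0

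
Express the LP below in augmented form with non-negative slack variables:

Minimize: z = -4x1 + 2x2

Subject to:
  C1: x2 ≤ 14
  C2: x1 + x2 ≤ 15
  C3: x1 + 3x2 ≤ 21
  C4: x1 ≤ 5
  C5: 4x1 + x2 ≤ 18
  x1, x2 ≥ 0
min z = -4x1 + 2x2

s.t.
  x2 + s1 = 14
  x1 + x2 + s2 = 15
  x1 + 3x2 + s3 = 21
  x1 + s4 = 5
  4x1 + x2 + s5 = 18
  x1, x2, s1, s2, s3, s4, s5 ≥ 0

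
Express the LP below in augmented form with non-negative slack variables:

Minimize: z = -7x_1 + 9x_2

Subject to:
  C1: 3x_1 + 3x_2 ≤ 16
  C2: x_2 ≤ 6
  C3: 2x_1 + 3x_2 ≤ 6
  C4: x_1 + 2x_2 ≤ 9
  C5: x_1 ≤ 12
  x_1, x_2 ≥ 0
min z = -7x_1 + 9x_2

s.t.
  3x_1 + 3x_2 + s1 = 16
  x_2 + s2 = 6
  2x_1 + 3x_2 + s3 = 6
  x_1 + 2x_2 + s4 = 9
  x_1 + s5 = 12
  x_1, x_2, s1, s2, s3, s4, s5 ≥ 0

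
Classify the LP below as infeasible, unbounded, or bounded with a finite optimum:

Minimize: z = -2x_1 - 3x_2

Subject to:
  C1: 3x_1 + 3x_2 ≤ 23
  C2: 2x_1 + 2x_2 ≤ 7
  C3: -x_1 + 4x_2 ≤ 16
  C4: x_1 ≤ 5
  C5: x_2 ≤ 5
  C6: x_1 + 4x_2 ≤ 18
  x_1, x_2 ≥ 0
The point (0, 3.5) satisfies every constraint, so the LP is feasible; the constraints give x_1 ≤ 5 and x_2 ≤ 5, which with x_1, x_2 ≥ 0 keep the feasible region inside a bounded box. A feasible, bounded LP attains a finite optimum at a vertex.

Evaluating z = -2x_1 - 3x_2 at each vertex:
  (0, 0): z = 0
  (3.5, 0): z = -7
  (0, 3.5): z = -10.5

Bounded optimum: z* = -10.5 at (0, 3.5).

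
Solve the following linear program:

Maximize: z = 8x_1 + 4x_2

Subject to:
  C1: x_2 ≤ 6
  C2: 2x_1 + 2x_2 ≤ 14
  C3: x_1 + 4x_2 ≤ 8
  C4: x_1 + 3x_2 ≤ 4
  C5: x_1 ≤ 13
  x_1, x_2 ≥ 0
Each vertex is the intersection of two constraint boundaries that also satisfies all remaining constraints:
  x_1 = 0 and x_2 = 0 → (0, 0)
  x_1 + 3x_2 = 4 and x_2 = 0 → (4, 0)
  x_1 + 3x_2 = 4 and x_1 = 0 → (0, 1.333)

Evaluating z = 8x_1 + 4x_2 at each vertex:
  (0, 0): z = 0
  (4, 0): z = 32
  (0, 1.333): z = 5.333

The maximum is at (4, 0) with z = 32.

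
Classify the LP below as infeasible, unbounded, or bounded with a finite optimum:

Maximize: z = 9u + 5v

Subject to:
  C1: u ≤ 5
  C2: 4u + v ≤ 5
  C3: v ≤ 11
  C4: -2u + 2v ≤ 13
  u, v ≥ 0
The point (0, 5) satisfies every constraint, so the LP is feasible; the constraints give u ≤ 5 and v ≤ 11, which with u, v ≥ 0 keep the feasible region inside a bounded box. A feasible, bounded LP attains a finite optimum at a vertex.

Bounded optimum: z* = 25 at (0, 5).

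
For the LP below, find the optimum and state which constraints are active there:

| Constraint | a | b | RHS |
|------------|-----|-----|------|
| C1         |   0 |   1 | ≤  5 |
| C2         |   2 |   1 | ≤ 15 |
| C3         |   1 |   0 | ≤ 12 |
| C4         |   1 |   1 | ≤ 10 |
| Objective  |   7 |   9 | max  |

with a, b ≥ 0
Optimal: a = 5, b = 5
Slack at optimum:
  C1: slack = 0 (binding)
  C2: slack = 0 (binding)
  C3: slack = 7
  C4: slack = 0 (binding)
  a ≥ 0: a = 5
  b ≥ 0: b = 5
Binding constraints: C1, C2, C4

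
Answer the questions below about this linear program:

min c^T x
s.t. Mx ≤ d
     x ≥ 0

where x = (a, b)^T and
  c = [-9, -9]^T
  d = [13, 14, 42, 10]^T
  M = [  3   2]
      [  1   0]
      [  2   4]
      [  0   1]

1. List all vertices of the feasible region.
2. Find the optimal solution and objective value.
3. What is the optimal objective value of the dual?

1. (0, 0), (4.333, 0), (0, 6.5)
2. a = 0, b = 6.5, z = -58.5
3. -58.5 (by strong duality, equal to the primal optimum)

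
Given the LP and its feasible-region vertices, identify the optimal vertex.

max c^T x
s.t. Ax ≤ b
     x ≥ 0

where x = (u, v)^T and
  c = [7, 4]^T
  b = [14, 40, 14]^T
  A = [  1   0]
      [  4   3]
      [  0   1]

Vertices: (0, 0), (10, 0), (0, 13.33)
(10, 0) with z = 70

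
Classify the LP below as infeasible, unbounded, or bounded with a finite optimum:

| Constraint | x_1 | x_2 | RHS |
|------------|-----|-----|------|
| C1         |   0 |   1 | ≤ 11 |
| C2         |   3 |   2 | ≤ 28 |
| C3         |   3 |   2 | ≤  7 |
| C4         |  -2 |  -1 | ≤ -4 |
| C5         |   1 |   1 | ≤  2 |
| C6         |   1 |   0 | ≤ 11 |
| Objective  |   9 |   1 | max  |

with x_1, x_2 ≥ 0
The point (2, 0) satisfies every constraint, so the LP is feasible; the constraints give x_1 ≤ 11 and x_2 ≤ 11, which with x_1, x_2 ≥ 0 keep the feasible region inside a bounded box. A feasible, bounded LP attains a finite optimum at a vertex.

Feasible with finite optimum z* = 18 at (2, 0).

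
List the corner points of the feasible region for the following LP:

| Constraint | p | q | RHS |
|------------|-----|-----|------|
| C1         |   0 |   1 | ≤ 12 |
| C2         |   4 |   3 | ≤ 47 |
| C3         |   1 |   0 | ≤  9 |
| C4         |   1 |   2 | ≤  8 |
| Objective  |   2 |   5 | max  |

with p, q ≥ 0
Each vertex is the intersection of two constraint boundaries that also satisfies all remaining constraints:
  p = 0 and q = 0 → (0, 0)
  p + 2q = 8 and q = 0 → (8, 0)
  p + 2q = 8 and p = 0 → (0, 4)

Vertices: (0, 0), (8, 0), (0, 4)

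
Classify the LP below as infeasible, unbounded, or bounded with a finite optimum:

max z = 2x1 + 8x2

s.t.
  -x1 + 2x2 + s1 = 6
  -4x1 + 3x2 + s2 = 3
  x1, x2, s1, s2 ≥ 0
Feasible point: (0, 0) satisfies every constraint, so the LP is feasible.
Direction d = (1, 0): for each constraint row a, a·d ≤ 0 —
  (-1)(1) + (2)(0) = -1 ≤ 0
  (-4)(1) + (3)(0) = -4 ≤ 0
and d ≥ 0, so (0, 0) + t·d stays feasible for every t ≥ 0. Along this ray z = 2x1 + 8x2 changes by 2 per unit t, so z → +∞.

The LP is unbounded; z can be made arbitrarily large.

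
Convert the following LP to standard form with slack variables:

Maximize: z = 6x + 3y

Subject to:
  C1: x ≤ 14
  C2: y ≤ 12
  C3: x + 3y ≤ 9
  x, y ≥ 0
max z = 6x + 3y

s.t.
  x + s1 = 14
  y + s2 = 12
  x + 3y + s3 = 9
  x, y, s1, s2, s3 ≥ 0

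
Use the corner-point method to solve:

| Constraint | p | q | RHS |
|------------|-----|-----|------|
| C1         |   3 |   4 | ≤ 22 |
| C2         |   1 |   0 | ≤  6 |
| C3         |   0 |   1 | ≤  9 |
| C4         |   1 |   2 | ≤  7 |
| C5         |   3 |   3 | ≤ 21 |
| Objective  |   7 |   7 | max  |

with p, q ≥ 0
Each vertex is the intersection of two constraint boundaries that also satisfies all remaining constraints:
  p = 0 and q = 0 → (0, 0)
  p = 6 and q = 0 → (6, 0)
  p = 6 and p + 2q = 7 → (6, 0.5)
  p + 2q = 7 and p = 0 → (0, 3.5)

Evaluating z = 7p + 7q at each vertex:
  (0, 0): z = 0
  (6, 0): z = 42
  (6, 0.5): z = 45.5
  (0, 3.5): z = 24.5

The maximum is at (6, 0.5) with z = 45.5.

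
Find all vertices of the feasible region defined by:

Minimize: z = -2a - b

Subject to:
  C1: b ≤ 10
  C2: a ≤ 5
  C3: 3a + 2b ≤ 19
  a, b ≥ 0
Each vertex is the intersection of two constraint boundaries that also satisfies all remaining constraints:
  a = 0 and b = 0 → (0, 0)
  a = 5 and b = 0 → (5, 0)
  a = 5 and 3a + 2b = 19 → (5, 2)
  3a + 2b = 19 and a = 0 → (0, 9.5)

Vertices: (0, 0), (5, 0), (5, 2), (0, 9.5)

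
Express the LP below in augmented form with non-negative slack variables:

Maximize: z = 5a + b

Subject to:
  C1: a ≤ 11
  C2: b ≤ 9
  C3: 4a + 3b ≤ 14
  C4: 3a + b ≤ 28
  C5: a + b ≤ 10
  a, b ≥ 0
max z = 5a + b

s.t.
  a + s1 = 11
  b + s2 = 9
  4a + 3b + s3 = 14
  3a + b + s4 = 28
  a + b + s5 = 10
  a, b, s1, s2, s3, s4, s5 ≥ 0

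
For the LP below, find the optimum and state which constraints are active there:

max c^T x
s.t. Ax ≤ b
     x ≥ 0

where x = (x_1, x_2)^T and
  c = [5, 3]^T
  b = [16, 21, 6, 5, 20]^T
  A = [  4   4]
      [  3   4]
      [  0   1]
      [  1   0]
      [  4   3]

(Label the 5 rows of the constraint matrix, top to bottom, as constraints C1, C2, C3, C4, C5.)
Optimal: x_1 = 4, x_2 = 0
Slack at optimum:
  C1: slack = 0 (binding)
  C2: slack = 9
  C3: slack = 6
  C4: slack = 1
  C5: slack = 4
  x_1 ≥ 0: x_1 = 4
  x_2 ≥ 0: x_2 = 0 (binding)
Binding constraints: C1, x_2 ≥ 0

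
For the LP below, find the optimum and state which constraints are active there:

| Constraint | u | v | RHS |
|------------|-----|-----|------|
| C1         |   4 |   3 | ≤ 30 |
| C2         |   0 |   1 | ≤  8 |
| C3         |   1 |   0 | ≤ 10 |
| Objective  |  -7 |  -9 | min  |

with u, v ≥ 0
Optimal: u = 1.5, v = 8
Binding: C1, C2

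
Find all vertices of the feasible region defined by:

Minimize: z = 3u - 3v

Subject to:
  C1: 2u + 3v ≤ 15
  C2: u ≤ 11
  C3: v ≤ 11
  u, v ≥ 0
Each vertex is the intersection of two constraint boundaries that also satisfies all remaining constraints:
  u = 0 and v = 0 → (0, 0)
  2u + 3v = 15 and v = 0 → (7.5, 0)
  2u + 3v = 15 and u = 0 → (0, 5)

Vertices: (0, 0), (7.5, 0), (0, 5)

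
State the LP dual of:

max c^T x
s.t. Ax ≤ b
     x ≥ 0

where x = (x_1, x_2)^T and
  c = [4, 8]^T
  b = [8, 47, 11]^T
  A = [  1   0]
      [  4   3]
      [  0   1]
Minimize: z = 8y1 + 47y2 + 11y3

Subject to:
  C1: -y1 - 4y2 ≤ -4
  C2: -3y2 - y3 ≤ -8
  y1, y2, y3 ≥ 0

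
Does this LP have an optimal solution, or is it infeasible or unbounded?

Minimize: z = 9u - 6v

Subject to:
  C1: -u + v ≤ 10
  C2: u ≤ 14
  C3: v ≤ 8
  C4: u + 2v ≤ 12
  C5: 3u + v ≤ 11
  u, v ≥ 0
The point (0, 6) satisfies every constraint, so the LP is feasible; the constraints give u ≤ 14 and v ≤ 8, which with u, v ≥ 0 keep the feasible region inside a bounded box. A feasible, bounded LP attains a finite optimum at a vertex.

Evaluating z = 9u - 6v at each vertex:
  (0, 0): z = 0
  (3.667, 0): z = 33
  (2, 5): z = -12
  (0, 6): z = -36

The LP has an optimal solution: (0, 6) with z = -36.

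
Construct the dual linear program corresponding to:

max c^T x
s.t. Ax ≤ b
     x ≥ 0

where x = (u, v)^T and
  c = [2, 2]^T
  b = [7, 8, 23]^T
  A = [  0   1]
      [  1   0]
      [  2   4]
Minimize: z = 7y1 + 8y2 + 23y3

Subject to:
  C1: -y2 - 2y3 ≤ -2
  C2: -y1 - 4y3 ≤ -2
  y1, y2, y3 ≥ 0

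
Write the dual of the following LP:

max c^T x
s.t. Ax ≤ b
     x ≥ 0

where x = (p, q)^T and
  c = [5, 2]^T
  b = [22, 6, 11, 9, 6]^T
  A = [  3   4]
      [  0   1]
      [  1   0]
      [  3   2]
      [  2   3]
Minimize: z = 22y1 + 6y2 + 11y3 + 9y4 + 6y5

Subject to:
  C1: -3y1 - y3 - 3y4 - 2y5 ≤ -5
  C2: -4y1 - y2 - 2y4 - 3y5 ≤ -2
  y1, y2, y3, y4, y5 ≥ 0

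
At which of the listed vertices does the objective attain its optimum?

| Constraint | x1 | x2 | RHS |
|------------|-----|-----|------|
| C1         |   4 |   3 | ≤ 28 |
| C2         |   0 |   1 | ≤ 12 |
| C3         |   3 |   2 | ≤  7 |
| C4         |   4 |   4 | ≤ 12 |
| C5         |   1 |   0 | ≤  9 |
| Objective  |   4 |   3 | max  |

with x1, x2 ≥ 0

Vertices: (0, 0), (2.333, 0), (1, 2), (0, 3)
Evaluating z = 4x1 + 3x2 at each vertex:
  (0, 0): z = 0
  (2.333, 0): z = 9.333
  (1, 2): z = 10
  (0, 3): z = 9

The largest value is z = 10, attained at (1, 2).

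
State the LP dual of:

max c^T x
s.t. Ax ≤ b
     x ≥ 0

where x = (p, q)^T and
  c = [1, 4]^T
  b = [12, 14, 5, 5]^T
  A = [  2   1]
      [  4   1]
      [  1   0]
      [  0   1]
Minimize: z = 12y1 + 14y2 + 5y3 + 5y4

Subject to:
  C1: -2y1 - 4y2 - y3 ≤ -1
  C2: -y1 - y2 - y4 ≤ -4
  y1, y2, y3, y4 ≥ 0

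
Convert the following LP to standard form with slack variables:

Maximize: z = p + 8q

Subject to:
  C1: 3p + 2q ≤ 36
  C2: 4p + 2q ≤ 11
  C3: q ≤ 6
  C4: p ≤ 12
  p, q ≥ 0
max z = p + 8q

s.t.
  3p + 2q + s1 = 36
  4p + 2q + s2 = 11
  q + s3 = 6
  p + s4 = 12
  p, q, s1, s2, s3, s4 ≥ 0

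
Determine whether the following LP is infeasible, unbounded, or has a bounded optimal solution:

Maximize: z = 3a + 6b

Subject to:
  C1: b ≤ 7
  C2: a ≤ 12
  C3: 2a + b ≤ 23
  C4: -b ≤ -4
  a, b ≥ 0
The point (8, 7) satisfies every constraint, so the LP is feasible; the constraints give a ≤ 12 and b ≤ 7, which with a, b ≥ 0 keep the feasible region inside a bounded box. A feasible, bounded LP attains a finite optimum at a vertex.

Evaluating z = 3a + 6b at each vertex:
  (0, 4): z = 24
  (9.5, 4): z = 52.5
  (8, 7): z = 66
  (0, 7): z = 42

The LP has an optimal solution: (8, 7) with z = 66.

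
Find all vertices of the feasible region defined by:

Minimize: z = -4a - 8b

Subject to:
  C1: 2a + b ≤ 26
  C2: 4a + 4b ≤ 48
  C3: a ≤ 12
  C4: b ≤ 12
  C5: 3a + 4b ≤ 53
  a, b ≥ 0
Each vertex is the intersection of two constraint boundaries that also satisfies all remaining constraints:
  a = 0 and b = 0 → (0, 0)
  4a + 4b = 48 and a = 12 → (12, 0)
  4a + 4b = 48 and b = 12 → (0, 12)

Vertices: (0, 0), (12, 0), (0, 12)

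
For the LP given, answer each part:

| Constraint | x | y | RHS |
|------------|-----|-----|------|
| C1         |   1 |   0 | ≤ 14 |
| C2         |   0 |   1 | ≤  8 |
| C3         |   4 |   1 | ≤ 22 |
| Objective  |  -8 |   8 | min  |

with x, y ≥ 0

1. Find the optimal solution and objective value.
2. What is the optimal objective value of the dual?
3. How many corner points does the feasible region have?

1. x = 5.5, y = 0, z = -44
2. -44 (by strong duality, equal to the primal optimum)
3. 4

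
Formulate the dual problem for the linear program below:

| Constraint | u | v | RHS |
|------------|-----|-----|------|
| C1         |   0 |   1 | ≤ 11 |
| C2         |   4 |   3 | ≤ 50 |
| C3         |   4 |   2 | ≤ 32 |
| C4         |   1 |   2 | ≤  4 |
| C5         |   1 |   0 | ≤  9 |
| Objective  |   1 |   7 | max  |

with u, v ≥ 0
Minimize: z = 11y1 + 50y2 + 32y3 + 4y4 + 9y5

Subject to:
  C1: -4y2 - 4y3 - y4 - y5 ≤ -1
  C2: -y1 - 3y2 - 2y3 - 2y4 ≤ -7
  y1, y2, y3, y4, y5 ≥ 0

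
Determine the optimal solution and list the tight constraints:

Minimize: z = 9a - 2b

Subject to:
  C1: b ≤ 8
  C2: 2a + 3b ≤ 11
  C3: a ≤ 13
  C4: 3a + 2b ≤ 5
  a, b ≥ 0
Optimal: a = 0, b = 2.5
Binding: C4, a ≥ 0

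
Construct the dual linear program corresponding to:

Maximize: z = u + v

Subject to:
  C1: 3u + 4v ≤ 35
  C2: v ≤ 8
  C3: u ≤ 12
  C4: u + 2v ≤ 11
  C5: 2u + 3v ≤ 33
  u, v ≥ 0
Minimize: z = 35y1 + 8y2 + 12y3 + 11y4 + 33y5

Subject to:
  C1: -3y1 - y3 - y4 - 2y5 ≤ -1
  C2: -4y1 - y2 - 2y4 - 3y5 ≤ -1
  y1, y2, y3, y4, y5 ≥ 0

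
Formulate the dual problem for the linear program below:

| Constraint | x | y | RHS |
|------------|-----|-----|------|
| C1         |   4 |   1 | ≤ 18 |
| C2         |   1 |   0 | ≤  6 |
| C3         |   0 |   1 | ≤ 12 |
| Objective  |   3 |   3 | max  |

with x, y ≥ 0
Minimize: z = 18y1 + 6y2 + 12y3

Subject to:
  C1: -4y1 - y2 ≤ -3
  C2: -y1 - y3 ≤ -3
  y1, y2, y3 ≥ 0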